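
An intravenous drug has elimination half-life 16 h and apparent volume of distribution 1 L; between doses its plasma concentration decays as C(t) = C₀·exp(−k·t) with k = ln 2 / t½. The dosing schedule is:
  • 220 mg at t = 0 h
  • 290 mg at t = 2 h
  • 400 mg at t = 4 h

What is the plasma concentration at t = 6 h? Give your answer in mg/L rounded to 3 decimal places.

k = ln 2 / 16 = 0.04332 per h
Dose 1 (220 mg at t=0 h): 220·exp(−0.04332·6) = 169.643 mg/L
Dose 2 (290 mg at t=2 h): 290·exp(−0.04332·4) = 243.860 mg/L
Dose 3 (400 mg at t=4 h): 400·exp(−0.04332·2) = 366.802 mg/L
C(6) = 169.643 + 243.860 + 366.802 = 780.305 mg/L

780.305 mg/L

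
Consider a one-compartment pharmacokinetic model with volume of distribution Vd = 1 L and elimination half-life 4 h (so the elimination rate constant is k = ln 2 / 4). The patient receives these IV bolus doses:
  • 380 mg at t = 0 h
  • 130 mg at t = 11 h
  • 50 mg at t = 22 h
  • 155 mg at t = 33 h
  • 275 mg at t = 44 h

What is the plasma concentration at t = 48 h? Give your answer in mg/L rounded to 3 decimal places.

149.879 mg/L

k = ln 2 / 4 = 0.17329 per h
Dose 1 (380 mg at t=0 h): 380·exp(−0.17329·48) = 0.093 mg/L
Dose 2 (130 mg at t=11 h): 130·exp(−0.17329·37) = 0.214 mg/L
Dose 3 (50 mg at t=22 h): 50·exp(−0.17329·26) = 0.552 mg/L
Dose 4 (155 mg at t=33 h): 155·exp(−0.17329·15) = 11.520 mg/L
Dose 5 (275 mg at t=44 h): 275·exp(−0.17329·4) = 137.500 mg/L
C(48) = 0.093 + 0.214 + 0.552 + 11.520 + 137.500 = 149.879 mg/L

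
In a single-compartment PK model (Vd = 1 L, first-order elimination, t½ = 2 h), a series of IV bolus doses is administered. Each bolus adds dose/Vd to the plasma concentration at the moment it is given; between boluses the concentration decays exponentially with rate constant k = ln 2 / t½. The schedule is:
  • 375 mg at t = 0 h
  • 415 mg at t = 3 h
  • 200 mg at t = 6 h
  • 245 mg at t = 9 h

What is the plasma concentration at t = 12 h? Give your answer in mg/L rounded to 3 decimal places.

135.821 mg/L

k = ln 2 / 2 = 0.34657 per h
Dose 1 (375 mg at t=0 h): 375·exp(−0.34657·12) = 5.859 mg/L
Dose 2 (415 mg at t=3 h): 415·exp(−0.34657·9) = 18.341 mg/L
Dose 3 (200 mg at t=6 h): 200·exp(−0.34657·6) = 25.000 mg/L
Dose 4 (245 mg at t=9 h): 245·exp(−0.34657·3) = 86.621 mg/L
C(12) = 5.859 + 18.341 + 25.000 + 86.621 = 135.821 mg/L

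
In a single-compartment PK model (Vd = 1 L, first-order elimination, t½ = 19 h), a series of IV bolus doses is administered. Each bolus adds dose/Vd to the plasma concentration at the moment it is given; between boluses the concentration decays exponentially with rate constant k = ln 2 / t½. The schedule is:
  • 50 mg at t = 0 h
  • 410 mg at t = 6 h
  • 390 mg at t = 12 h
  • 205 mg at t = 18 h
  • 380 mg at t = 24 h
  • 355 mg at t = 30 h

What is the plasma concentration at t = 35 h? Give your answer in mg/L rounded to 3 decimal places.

k = ln 2 / 19 = 0.03648 per h
Dose 1 (50 mg at t=0 h): 50·exp(−0.03648·35) = 13.946 mg/L
Dose 2 (410 mg at t=6 h): 410·exp(−0.03648·29) = 142.337 mg/L
Dose 3 (390 mg at t=12 h): 390·exp(−0.03648·23) = 168.523 mg/L
Dose 4 (205 mg at t=18 h): 205·exp(−0.03648·17) = 110.258 mg/L
Dose 5 (380 mg at t=24 h): 380·exp(−0.03648·11) = 254.392 mg/L
Dose 6 (355 mg at t=30 h): 355·exp(−0.03648·5) = 295.808 mg/L
C(35) = 13.946 + 142.337 + 168.523 + 110.258 + 254.392 + 295.808 = 985.264 mg/L

985.264 mg/L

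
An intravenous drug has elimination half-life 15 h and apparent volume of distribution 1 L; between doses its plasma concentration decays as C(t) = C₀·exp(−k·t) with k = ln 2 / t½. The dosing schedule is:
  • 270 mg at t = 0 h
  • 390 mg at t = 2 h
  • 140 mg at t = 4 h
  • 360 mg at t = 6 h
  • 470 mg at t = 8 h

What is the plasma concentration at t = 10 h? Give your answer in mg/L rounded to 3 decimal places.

1273.418 mg/L

k = ln 2 / 15 = 0.04621 per h
Dose 1 (270 mg at t=0 h): 270·exp(−0.04621·10) = 170.089 mg/L
Dose 2 (390 mg at t=2 h): 390·exp(−0.04621·8) = 269.473 mg/L
Dose 3 (140 mg at t=4 h): 140·exp(−0.04621·6) = 106.100 mg/L
Dose 4 (360 mg at t=6 h): 360·exp(−0.04621·4) = 299.246 mg/L
Dose 5 (470 mg at t=8 h): 470·exp(−0.04621·2) = 428.510 mg/L
C(10) = 170.089 + 269.473 + 106.100 + 299.246 + 428.510 = 1273.418 mg/L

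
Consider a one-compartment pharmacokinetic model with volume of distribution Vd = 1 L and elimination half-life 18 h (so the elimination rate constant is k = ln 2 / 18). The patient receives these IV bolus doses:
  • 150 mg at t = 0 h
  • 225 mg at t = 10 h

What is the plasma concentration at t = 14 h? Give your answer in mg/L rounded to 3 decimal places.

k = ln 2 / 18 = 0.03851 per h
Dose 1 (150 mg at t=0 h): 150·exp(−0.03851·14) = 87.490 mg/L
Dose 2 (225 mg at t=10 h): 225·exp(−0.03851·4) = 192.880 mg/L
C(14) = 87.490 + 192.880 = 280.370 mg/L

280.370 mg/L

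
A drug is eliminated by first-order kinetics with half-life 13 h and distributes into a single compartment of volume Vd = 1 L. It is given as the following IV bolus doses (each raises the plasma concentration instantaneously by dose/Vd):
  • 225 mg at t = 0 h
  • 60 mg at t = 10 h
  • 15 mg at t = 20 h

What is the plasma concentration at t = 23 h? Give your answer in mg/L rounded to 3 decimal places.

k = ln 2 / 13 = 0.05332 per h
Dose 1 (225 mg at t=0 h): 225·exp(−0.05332·23) = 66.007 mg/L
Dose 2 (60 mg at t=10 h): 60·exp(−0.05332·13) = 30.000 mg/L
Dose 3 (15 mg at t=20 h): 15·exp(−0.05332·3) = 12.783 mg/L
C(23) = 66.007 + 30.000 + 12.783 = 108.790 mg/L

108.790 mg/L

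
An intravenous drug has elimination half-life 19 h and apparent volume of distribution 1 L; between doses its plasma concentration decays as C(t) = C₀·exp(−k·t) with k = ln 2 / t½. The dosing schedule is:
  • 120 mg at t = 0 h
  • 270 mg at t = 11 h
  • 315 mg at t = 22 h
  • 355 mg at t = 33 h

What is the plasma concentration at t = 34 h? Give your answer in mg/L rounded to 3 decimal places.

696.989 mg/L

k = ln 2 / 19 = 0.03648 per h
Dose 1 (120 mg at t=0 h): 120·exp(−0.03648·34) = 34.713 mg/L
Dose 2 (270 mg at t=11 h): 270·exp(−0.03648·23) = 116.670 mg/L
Dose 3 (315 mg at t=22 h): 315·exp(−0.03648·12) = 203.323 mg/L
Dose 4 (355 mg at t=33 h): 355·exp(−0.03648·1) = 342.282 mg/L
C(34) = 34.713 + 116.670 + 203.323 + 342.282 = 696.989 mg/L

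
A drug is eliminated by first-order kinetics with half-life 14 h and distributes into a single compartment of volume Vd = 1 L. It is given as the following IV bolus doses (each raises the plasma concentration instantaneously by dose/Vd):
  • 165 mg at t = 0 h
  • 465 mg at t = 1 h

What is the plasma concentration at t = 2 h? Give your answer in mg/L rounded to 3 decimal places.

591.983 mg/L

k = ln 2 / 14 = 0.04951 per h
Dose 1 (165 mg at t=0 h): 165·exp(−0.04951·2) = 149.444 mg/L
Dose 2 (465 mg at t=1 h): 465·exp(−0.04951·1) = 442.538 mg/L
C(2) = 149.444 + 442.538 = 591.983 mg/L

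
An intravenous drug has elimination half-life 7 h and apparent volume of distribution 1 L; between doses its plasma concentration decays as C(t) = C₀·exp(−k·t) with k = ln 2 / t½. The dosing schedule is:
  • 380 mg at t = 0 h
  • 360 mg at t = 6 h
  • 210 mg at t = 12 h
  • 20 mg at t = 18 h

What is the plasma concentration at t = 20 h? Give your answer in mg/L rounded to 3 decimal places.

253.952 mg/L

k = ln 2 / 7 = 0.09902 per h
Dose 1 (380 mg at t=0 h): 380·exp(−0.09902·20) = 52.444 mg/L
Dose 2 (360 mg at t=6 h): 360·exp(−0.09902·14) = 90.000 mg/L
Dose 3 (210 mg at t=12 h): 210·exp(−0.09902·8) = 95.101 mg/L
Dose 4 (20 mg at t=18 h): 20·exp(−0.09902·2) = 16.407 mg/L
C(20) = 52.444 + 90.000 + 95.101 + 16.407 = 253.952 mg/L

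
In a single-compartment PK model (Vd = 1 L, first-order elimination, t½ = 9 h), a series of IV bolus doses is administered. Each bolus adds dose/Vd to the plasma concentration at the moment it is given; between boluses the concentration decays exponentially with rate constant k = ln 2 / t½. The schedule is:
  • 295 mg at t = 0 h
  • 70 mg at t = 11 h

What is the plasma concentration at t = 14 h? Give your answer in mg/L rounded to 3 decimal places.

155.917 mg/L

k = ln 2 / 9 = 0.07702 per h
Dose 1 (295 mg at t=0 h): 295·exp(−0.07702·14) = 100.358 mg/L
Dose 2 (70 mg at t=11 h): 70·exp(−0.07702·3) = 55.559 mg/L
C(14) = 100.358 + 55.559 = 155.917 mg/L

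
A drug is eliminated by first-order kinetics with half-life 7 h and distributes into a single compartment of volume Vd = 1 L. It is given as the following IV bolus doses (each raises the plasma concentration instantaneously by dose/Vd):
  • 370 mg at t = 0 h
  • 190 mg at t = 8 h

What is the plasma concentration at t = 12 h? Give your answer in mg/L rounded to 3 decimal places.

240.619 mg/L

k = ln 2 / 7 = 0.09902 per h
Dose 1 (370 mg at t=0 h): 370·exp(−0.09902·12) = 112.759 mg/L
Dose 2 (190 mg at t=8 h): 190·exp(−0.09902·4) = 127.861 mg/L
C(12) = 112.759 + 127.861 = 240.619 mg/L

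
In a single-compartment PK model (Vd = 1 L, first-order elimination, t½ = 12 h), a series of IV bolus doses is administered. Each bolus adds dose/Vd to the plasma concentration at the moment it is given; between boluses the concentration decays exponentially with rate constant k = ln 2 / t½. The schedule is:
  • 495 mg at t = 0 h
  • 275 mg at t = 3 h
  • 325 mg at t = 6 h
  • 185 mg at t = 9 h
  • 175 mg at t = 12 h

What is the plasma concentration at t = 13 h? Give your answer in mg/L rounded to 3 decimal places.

916.872 mg/L

k = ln 2 / 12 = 0.05776 per h
Dose 1 (495 mg at t=0 h): 495·exp(−0.05776·13) = 233.609 mg/L
Dose 2 (275 mg at t=3 h): 275·exp(−0.05776·10) = 154.339 mg/L
Dose 3 (325 mg at t=6 h): 325·exp(−0.05776·7) = 216.911 mg/L
Dose 4 (185 mg at t=9 h): 185·exp(−0.05776·4) = 146.835 mg/L
Dose 5 (175 mg at t=12 h): 175·exp(−0.05776·1) = 165.178 mg/L
C(13) = 233.609 + 154.339 + 216.911 + 146.835 + 165.178 = 916.872 mg/L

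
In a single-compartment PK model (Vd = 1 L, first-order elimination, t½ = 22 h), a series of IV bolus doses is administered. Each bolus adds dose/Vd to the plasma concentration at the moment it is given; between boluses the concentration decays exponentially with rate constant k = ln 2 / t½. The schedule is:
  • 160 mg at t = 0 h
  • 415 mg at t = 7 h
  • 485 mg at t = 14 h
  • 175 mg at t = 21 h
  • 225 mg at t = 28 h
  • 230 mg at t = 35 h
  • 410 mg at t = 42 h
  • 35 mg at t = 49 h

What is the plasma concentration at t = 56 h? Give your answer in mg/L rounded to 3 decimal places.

k = ln 2 / 22 = 0.03151 per h
Dose 1 (160 mg at t=0 h): 160·exp(−0.03151·56) = 27.407 mg/L
Dose 2 (415 mg at t=7 h): 415·exp(−0.03151·49) = 88.628 mg/L
Dose 3 (485 mg at t=14 h): 485·exp(−0.03151·42) = 129.136 mg/L
Dose 4 (175 mg at t=21 h): 175·exp(−0.03151·35) = 58.093 mg/L
Dose 5 (225 mg at t=28 h): 225·exp(−0.03151·28) = 93.122 mg/L
Dose 6 (230 mg at t=35 h): 230·exp(−0.03151·21) = 118.681 mg/L
Dose 7 (410 mg at t=42 h): 410·exp(−0.03151·14) = 263.766 mg/L
Dose 8 (35 mg at t=49 h): 35·exp(−0.03151·7) = 28.073 mg/L
C(56) = 27.407 + 88.628 + 129.136 + 58.093 + 93.122 + 118.681 + 263.766 + 28.073 = 806.907 mg/L

806.907 mg/L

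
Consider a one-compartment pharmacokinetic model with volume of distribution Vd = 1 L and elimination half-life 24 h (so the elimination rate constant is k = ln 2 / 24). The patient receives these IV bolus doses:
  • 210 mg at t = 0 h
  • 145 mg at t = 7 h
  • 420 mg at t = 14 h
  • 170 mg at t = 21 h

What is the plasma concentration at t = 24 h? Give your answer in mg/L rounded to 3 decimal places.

664.279 mg/L

k = ln 2 / 24 = 0.02888 per h
Dose 1 (210 mg at t=0 h): 210·exp(−0.02888·24) = 105.000 mg/L
Dose 2 (145 mg at t=7 h): 145·exp(−0.02888·17) = 88.744 mg/L
Dose 3 (420 mg at t=14 h): 420·exp(−0.02888·10) = 314.644 mg/L
Dose 4 (170 mg at t=21 h): 170·exp(−0.02888·3) = 155.891 mg/L
C(24) = 105.000 + 88.744 + 314.644 + 155.891 = 664.279 mg/L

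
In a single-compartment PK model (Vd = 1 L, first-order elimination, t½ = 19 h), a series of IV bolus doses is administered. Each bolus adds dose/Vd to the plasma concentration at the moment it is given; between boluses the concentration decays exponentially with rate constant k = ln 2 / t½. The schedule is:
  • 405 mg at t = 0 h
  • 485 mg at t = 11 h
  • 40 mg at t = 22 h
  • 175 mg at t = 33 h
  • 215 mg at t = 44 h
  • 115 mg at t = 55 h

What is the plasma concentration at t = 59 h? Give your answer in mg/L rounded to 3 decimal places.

k = ln 2 / 19 = 0.03648 per h
Dose 1 (405 mg at t=0 h): 405·exp(−0.03648·59) = 47.063 mg/L
Dose 2 (485 mg at t=11 h): 485·exp(−0.03648·48) = 84.187 mg/L
Dose 3 (40 mg at t=22 h): 40·exp(−0.03648·37) = 10.372 mg/L
Dose 4 (175 mg at t=33 h): 175·exp(−0.03648·26) = 67.780 mg/L
Dose 5 (215 mg at t=44 h): 215·exp(−0.03648·15) = 124.389 mg/L
Dose 6 (115 mg at t=55 h): 115·exp(−0.03648·4) = 99.386 mg/L
C(59) = 47.063 + 84.187 + 10.372 + 67.780 + 124.389 + 99.386 = 433.176 mg/L

433.176 mg/L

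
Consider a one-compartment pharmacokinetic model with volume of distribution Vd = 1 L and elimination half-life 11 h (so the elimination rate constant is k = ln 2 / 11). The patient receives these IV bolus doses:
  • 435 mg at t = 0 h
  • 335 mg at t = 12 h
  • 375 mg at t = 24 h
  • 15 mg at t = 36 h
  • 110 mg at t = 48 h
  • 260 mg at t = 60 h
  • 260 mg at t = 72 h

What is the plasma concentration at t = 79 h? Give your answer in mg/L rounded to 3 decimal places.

k = ln 2 / 11 = 0.06301 per h
Dose 1 (435 mg at t=0 h): 435·exp(−0.06301·79) = 2.996 mg/L
Dose 2 (335 mg at t=12 h): 335·exp(−0.06301·67) = 4.915 mg/L
Dose 3 (375 mg at t=24 h): 375·exp(−0.06301·55) = 11.719 mg/L
Dose 4 (15 mg at t=36 h): 15·exp(−0.06301·43) = 0.998 mg/L
Dose 5 (110 mg at t=48 h): 110·exp(−0.06301·31) = 15.597 mg/L
Dose 6 (260 mg at t=60 h): 260·exp(−0.06301·19) = 78.526 mg/L
Dose 7 (260 mg at t=72 h): 260·exp(−0.06301·7) = 167.266 mg/L
C(79) = 2.996 + 4.915 + 11.719 + 0.998 + 15.597 + 78.526 + 167.266 = 282.017 mg/L

282.017 mg/L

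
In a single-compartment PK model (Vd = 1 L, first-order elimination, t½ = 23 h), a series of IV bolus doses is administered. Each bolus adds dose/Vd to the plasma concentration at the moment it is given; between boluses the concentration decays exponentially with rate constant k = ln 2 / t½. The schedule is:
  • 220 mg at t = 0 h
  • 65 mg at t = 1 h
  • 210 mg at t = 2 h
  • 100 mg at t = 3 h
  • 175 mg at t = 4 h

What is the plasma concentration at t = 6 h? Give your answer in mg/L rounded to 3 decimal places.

k = ln 2 / 23 = 0.03014 per h
Dose 1 (220 mg at t=0 h): 220·exp(−0.03014·6) = 183.609 mg/L
Dose 2 (65 mg at t=1 h): 65·exp(−0.03014·5) = 55.908 mg/L
Dose 3 (210 mg at t=2 h): 210·exp(−0.03014·4) = 186.151 mg/L
Dose 4 (100 mg at t=3 h): 100·exp(−0.03014·3) = 91.356 mg/L
Dose 5 (175 mg at t=4 h): 175·exp(−0.03014·2) = 164.764 mg/L
C(6) = 183.609 + 55.908 + 186.151 + 91.356 + 164.764 = 681.787 mg/L

681.787 mg/L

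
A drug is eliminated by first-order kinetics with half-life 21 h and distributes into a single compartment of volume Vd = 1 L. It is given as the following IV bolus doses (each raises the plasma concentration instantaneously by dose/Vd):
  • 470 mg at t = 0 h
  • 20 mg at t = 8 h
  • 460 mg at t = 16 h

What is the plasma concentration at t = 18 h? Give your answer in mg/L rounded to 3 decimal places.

k = ln 2 / 21 = 0.03301 per h
Dose 1 (470 mg at t=0 h): 470·exp(−0.03301·18) = 259.461 mg/L
Dose 2 (20 mg at t=8 h): 20·exp(−0.03301·10) = 14.377 mg/L
Dose 3 (460 mg at t=16 h): 460·exp(−0.03301·2) = 430.614 mg/L
C(18) = 259.461 + 14.377 + 430.614 = 704.453 mg/L

704.453 mg/L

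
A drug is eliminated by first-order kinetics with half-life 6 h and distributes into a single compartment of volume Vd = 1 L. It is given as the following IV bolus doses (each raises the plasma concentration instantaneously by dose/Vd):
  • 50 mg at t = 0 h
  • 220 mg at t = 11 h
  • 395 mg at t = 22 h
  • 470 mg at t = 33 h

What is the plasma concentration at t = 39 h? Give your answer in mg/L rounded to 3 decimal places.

299.636 mg/L

k = ln 2 / 6 = 0.11552 per h
Dose 1 (50 mg at t=0 h): 50·exp(−0.11552·39) = 0.552 mg/L
Dose 2 (220 mg at t=11 h): 220·exp(−0.11552·28) = 8.662 mg/L
Dose 3 (395 mg at t=22 h): 395·exp(−0.11552·17) = 55.422 mg/L
Dose 4 (470 mg at t=33 h): 470·exp(−0.11552·6) = 235.000 mg/L
C(39) = 0.552 + 8.662 + 55.422 + 235.000 = 299.636 mg/L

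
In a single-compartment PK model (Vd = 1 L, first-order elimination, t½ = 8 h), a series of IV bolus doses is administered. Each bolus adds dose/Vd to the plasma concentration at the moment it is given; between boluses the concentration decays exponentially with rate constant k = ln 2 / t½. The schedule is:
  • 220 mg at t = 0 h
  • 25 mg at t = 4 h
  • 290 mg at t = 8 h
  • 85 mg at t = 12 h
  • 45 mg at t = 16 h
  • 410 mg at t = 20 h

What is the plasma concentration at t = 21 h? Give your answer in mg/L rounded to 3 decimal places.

579.538 mg/L

k = ln 2 / 8 = 0.08664 per h
Dose 1 (220 mg at t=0 h): 220·exp(−0.08664·21) = 35.663 mg/L
Dose 2 (25 mg at t=4 h): 25·exp(−0.08664·17) = 5.731 mg/L
Dose 3 (290 mg at t=8 h): 290·exp(−0.08664·13) = 94.021 mg/L
Dose 4 (85 mg at t=12 h): 85·exp(−0.08664·9) = 38.973 mg/L
Dose 5 (45 mg at t=16 h): 45·exp(−0.08664·5) = 29.179 mg/L
Dose 6 (410 mg at t=20 h): 410·exp(−0.08664·1) = 375.972 mg/L
C(21) = 35.663 + 5.731 + 94.021 + 38.973 + 29.179 + 375.972 = 579.538 mg/L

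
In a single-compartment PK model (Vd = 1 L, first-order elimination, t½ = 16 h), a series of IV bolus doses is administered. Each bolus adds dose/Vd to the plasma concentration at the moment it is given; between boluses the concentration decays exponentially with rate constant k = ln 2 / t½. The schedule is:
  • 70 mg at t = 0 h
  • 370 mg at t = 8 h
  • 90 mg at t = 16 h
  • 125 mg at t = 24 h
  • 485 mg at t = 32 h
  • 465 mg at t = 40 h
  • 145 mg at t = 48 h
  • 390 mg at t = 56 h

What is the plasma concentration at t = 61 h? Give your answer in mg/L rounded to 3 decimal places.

802.105 mg/L

k = ln 2 / 16 = 0.04332 per h
Dose 1 (70 mg at t=0 h): 70·exp(−0.04332·61) = 4.982 mg/L
Dose 2 (370 mg at t=8 h): 370·exp(−0.04332·53) = 37.243 mg/L
Dose 3 (90 mg at t=16 h): 90·exp(−0.04332·45) = 12.811 mg/L
Dose 4 (125 mg at t=24 h): 125·exp(−0.04332·37) = 25.164 mg/L
Dose 5 (485 mg at t=32 h): 485·exp(−0.04332·29) = 138.078 mg/L
Dose 6 (465 mg at t=40 h): 465·exp(−0.04332·21) = 187.220 mg/L
Dose 7 (145 mg at t=48 h): 145·exp(−0.04332·13) = 82.562 mg/L
Dose 8 (390 mg at t=56 h): 390·exp(−0.04332·5) = 314.046 mg/L
C(61) = 4.982 + 37.243 + 12.811 + 25.164 + 138.078 + 187.220 + 82.562 + 314.046 = 802.105 mg/L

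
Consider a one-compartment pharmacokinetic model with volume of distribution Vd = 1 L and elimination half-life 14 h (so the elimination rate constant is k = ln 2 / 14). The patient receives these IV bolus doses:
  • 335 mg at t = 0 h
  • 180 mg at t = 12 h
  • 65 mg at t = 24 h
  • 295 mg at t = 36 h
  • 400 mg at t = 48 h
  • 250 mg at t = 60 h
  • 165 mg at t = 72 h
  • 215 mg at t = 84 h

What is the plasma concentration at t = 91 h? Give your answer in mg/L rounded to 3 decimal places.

346.928 mg/L

k = ln 2 / 14 = 0.04951 per h
Dose 1 (335 mg at t=0 h): 335·exp(−0.04951·91) = 3.701 mg/L
Dose 2 (180 mg at t=12 h): 180·exp(−0.04951·79) = 3.602 mg/L
Dose 3 (65 mg at t=24 h): 65·exp(−0.04951·67) = 2.357 mg/L
Dose 4 (295 mg at t=36 h): 295·exp(−0.04951·55) = 19.373 mg/L
Dose 5 (400 mg at t=48 h): 400·exp(−0.04951·43) = 47.585 mg/L
Dose 6 (250 mg at t=60 h): 250·exp(−0.04951·31) = 53.873 mg/L
Dose 7 (165 mg at t=72 h): 165·exp(−0.04951·19) = 64.409 mg/L
Dose 8 (215 mg at t=84 h): 215·exp(−0.04951·7) = 152.028 mg/L
C(91) = 3.701 + 3.602 + 2.357 + 19.373 + 47.585 + 53.873 + 64.409 + 152.028 = 346.928 mg/L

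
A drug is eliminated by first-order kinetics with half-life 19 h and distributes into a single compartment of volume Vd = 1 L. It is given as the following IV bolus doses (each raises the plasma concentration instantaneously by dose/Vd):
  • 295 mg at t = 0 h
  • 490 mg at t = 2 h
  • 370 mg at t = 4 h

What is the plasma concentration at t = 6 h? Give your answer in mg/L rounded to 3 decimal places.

k = ln 2 / 19 = 0.03648 per h
Dose 1 (295 mg at t=0 h): 295·exp(−0.03648·6) = 237.006 mg/L
Dose 2 (490 mg at t=2 h): 490·exp(−0.03648·4) = 423.469 mg/L
Dose 3 (370 mg at t=4 h): 370·exp(−0.03648·2) = 343.965 mg/L
C(6) = 237.006 + 423.469 + 343.965 = 1004.440 mg/L

1004.440 mg/L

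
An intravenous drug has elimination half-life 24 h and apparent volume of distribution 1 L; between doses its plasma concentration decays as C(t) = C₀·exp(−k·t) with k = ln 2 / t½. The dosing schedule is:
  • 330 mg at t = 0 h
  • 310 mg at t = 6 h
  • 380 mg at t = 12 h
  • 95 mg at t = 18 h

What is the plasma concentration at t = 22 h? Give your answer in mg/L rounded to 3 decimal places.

739.413 mg/L

k = ln 2 / 24 = 0.02888 per h
Dose 1 (330 mg at t=0 h): 330·exp(−0.02888·22) = 174.811 mg/L
Dose 2 (310 mg at t=6 h): 310·exp(−0.02888·16) = 195.288 mg/L
Dose 3 (380 mg at t=12 h): 380·exp(−0.02888·10) = 284.678 mg/L
Dose 4 (95 mg at t=18 h): 95·exp(−0.02888·4) = 84.635 mg/L
C(22) = 174.811 + 195.288 + 284.678 + 84.635 = 739.413 mg/L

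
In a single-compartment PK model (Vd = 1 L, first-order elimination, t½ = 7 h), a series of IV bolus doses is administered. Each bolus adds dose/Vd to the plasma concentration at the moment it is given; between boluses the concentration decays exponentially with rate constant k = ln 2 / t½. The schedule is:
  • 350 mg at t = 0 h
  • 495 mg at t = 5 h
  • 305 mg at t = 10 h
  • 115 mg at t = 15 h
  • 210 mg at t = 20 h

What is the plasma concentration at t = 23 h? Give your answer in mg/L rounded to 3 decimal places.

k = ln 2 / 7 = 0.09902 per h
Dose 1 (350 mg at t=0 h): 350·exp(−0.09902·23) = 35.890 mg/L
Dose 2 (495 mg at t=5 h): 495·exp(−0.09902·18) = 83.278 mg/L
Dose 3 (305 mg at t=10 h): 305·exp(−0.09902·13) = 84.187 mg/L
Dose 4 (115 mg at t=15 h): 115·exp(−0.09902·8) = 52.079 mg/L
Dose 5 (210 mg at t=20 h): 210·exp(−0.09902·3) = 156.029 mg/L
C(23) = 35.890 + 83.278 + 84.187 + 52.079 + 156.029 = 411.463 mg/L

411.463 mg/L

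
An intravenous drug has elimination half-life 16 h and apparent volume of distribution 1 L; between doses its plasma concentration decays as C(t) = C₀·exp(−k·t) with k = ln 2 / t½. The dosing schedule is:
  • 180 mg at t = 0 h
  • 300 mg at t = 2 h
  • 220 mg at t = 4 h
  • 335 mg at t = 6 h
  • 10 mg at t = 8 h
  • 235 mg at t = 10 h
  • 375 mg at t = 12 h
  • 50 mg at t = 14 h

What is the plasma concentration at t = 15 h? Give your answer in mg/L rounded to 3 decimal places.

k = ln 2 / 16 = 0.04332 per h
Dose 1 (180 mg at t=0 h): 180·exp(−0.04332·15) = 93.985 mg/L
Dose 2 (300 mg at t=2 h): 300·exp(−0.04332·13) = 170.818 mg/L
Dose 3 (220 mg at t=4 h): 220·exp(−0.04332·11) = 136.604 mg/L
Dose 4 (335 mg at t=6 h): 335·exp(−0.04332·9) = 226.838 mg/L
Dose 5 (10 mg at t=8 h): 10·exp(−0.04332·7) = 7.384 mg/L
Dose 6 (235 mg at t=10 h): 235·exp(−0.04332·5) = 189.233 mg/L
Dose 7 (375 mg at t=12 h): 375·exp(−0.04332·3) = 329.297 mg/L
Dose 8 (50 mg at t=14 h): 50·exp(−0.04332·1) = 47.880 mg/L
C(15) = 93.985 + 170.818 + 136.604 + 226.838 + 7.384 + 189.233 + 329.297 + 47.880 = 1202.039 mg/L

1202.039 mg/L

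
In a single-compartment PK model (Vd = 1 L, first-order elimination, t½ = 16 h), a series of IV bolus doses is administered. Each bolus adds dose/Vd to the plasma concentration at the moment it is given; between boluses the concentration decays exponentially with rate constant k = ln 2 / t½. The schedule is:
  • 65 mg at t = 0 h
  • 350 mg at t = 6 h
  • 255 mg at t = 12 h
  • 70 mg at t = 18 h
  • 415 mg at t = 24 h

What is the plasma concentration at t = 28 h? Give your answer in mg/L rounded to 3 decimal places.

676.129 mg/L

k = ln 2 / 16 = 0.04332 per h
Dose 1 (65 mg at t=0 h): 65·exp(−0.04332·28) = 19.325 mg/L
Dose 2 (350 mg at t=6 h): 350·exp(−0.04332·22) = 134.943 mg/L
Dose 3 (255 mg at t=12 h): 255·exp(−0.04332·16) = 127.500 mg/L
Dose 4 (70 mg at t=18 h): 70·exp(−0.04332·10) = 45.389 mg/L
Dose 5 (415 mg at t=24 h): 415·exp(−0.04332·4) = 348.972 mg/L
C(28) = 19.325 + 134.943 + 127.500 + 45.389 + 348.972 = 676.129 mg/L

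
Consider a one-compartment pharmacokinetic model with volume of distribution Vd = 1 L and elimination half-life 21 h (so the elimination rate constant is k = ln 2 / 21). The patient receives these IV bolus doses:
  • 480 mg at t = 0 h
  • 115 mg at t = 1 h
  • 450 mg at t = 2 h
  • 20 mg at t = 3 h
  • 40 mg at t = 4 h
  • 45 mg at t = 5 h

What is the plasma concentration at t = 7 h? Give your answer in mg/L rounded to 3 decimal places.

k = ln 2 / 21 = 0.03301 per h
Dose 1 (480 mg at t=0 h): 480·exp(−0.03301·7) = 380.976 mg/L
Dose 2 (115 mg at t=1 h): 115·exp(−0.03301·6) = 94.339 mg/L
Dose 3 (450 mg at t=2 h): 450·exp(−0.03301·5) = 381.539 mg/L
Dose 4 (20 mg at t=3 h): 20·exp(−0.03301·4) = 17.526 mg/L
Dose 5 (40 mg at t=4 h): 40·exp(−0.03301·3) = 36.229 mg/L
Dose 6 (45 mg at t=5 h): 45·exp(−0.03301·2) = 42.125 mg/L
C(7) = 380.976 + 94.339 + 381.539 + 17.526 + 36.229 + 42.125 = 952.734 mg/L

952.734 mg/L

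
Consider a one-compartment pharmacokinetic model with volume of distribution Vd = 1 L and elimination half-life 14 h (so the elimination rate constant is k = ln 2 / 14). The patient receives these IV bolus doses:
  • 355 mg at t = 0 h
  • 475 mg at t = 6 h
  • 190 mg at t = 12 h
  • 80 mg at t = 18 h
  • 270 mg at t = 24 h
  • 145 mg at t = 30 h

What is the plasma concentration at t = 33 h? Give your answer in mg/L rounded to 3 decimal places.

597.214 mg/L

k = ln 2 / 14 = 0.04951 per h
Dose 1 (355 mg at t=0 h): 355·exp(−0.04951·33) = 69.288 mg/L
Dose 2 (475 mg at t=6 h): 475·exp(−0.04951·27) = 124.777 mg/L
Dose 3 (190 mg at t=12 h): 190·exp(−0.04951·21) = 67.175 mg/L
Dose 4 (80 mg at t=18 h): 80·exp(−0.04951·15) = 38.068 mg/L
Dose 5 (270 mg at t=24 h): 270·exp(−0.04951·9) = 172.920 mg/L
Dose 6 (145 mg at t=30 h): 145·exp(−0.04951·3) = 124.986 mg/L
C(33) = 69.288 + 124.777 + 67.175 + 38.068 + 172.920 + 124.986 = 597.214 mg/L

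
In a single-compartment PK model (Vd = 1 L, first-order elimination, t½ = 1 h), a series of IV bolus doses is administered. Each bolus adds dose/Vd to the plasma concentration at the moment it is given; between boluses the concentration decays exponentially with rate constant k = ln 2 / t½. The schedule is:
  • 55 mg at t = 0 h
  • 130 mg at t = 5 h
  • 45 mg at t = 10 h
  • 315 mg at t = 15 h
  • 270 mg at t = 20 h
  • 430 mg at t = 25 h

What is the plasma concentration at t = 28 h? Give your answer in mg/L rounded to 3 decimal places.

54.843 mg/L

k = ln 2 / 1 = 0.69315 per h
Dose 1 (55 mg at t=0 h): 55·exp(−0.69315·28) = 0.000 mg/L
Dose 2 (130 mg at t=5 h): 130·exp(−0.69315·23) = 0.000 mg/L
Dose 3 (45 mg at t=10 h): 45·exp(−0.69315·18) = 0.000 mg/L
Dose 4 (315 mg at t=15 h): 315·exp(−0.69315·13) = 0.038 mg/L
Dose 5 (270 mg at t=20 h): 270·exp(−0.69315·8) = 1.055 mg/L
Dose 6 (430 mg at t=25 h): 430·exp(−0.69315·3) = 53.750 mg/L
C(28) = 0.000 + 0.000 + 0.000 + 0.038 + 1.055 + 53.750 = 54.843 mg/L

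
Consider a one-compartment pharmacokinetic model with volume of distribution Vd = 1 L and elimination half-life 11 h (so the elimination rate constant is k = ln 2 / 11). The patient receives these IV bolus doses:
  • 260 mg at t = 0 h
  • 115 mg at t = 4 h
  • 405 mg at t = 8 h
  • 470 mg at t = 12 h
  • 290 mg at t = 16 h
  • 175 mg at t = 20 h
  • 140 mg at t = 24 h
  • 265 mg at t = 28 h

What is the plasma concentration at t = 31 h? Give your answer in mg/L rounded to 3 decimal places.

k = ln 2 / 11 = 0.06301 per h
Dose 1 (260 mg at t=0 h): 260·exp(−0.06301·31) = 36.865 mg/L
Dose 2 (115 mg at t=4 h): 115·exp(−0.06301·27) = 20.980 mg/L
Dose 3 (405 mg at t=8 h): 405·exp(−0.06301·23) = 95.067 mg/L
Dose 4 (470 mg at t=12 h): 470·exp(−0.06301·19) = 141.951 mg/L
Dose 5 (290 mg at t=16 h): 290·exp(−0.06301·15) = 112.694 mg/L
Dose 6 (175 mg at t=20 h): 175·exp(−0.06301·11) = 87.500 mg/L
Dose 7 (140 mg at t=24 h): 140·exp(−0.06301·7) = 90.067 mg/L
Dose 8 (265 mg at t=28 h): 265·exp(−0.06301·3) = 219.355 mg/L
C(31) = 36.865 + 20.980 + 95.067 + 141.951 + 112.694 + 87.500 + 90.067 + 219.355 = 804.478 mg/L

804.478 mg/L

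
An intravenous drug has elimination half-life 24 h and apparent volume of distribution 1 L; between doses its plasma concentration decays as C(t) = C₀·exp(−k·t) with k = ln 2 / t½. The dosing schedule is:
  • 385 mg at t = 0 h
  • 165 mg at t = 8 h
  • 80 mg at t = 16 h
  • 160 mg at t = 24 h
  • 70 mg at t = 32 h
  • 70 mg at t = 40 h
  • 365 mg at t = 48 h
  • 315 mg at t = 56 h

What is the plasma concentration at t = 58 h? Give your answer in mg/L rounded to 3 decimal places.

k = ln 2 / 24 = 0.02888 per h
Dose 1 (385 mg at t=0 h): 385·exp(−0.02888·58) = 72.106 mg/L
Dose 2 (165 mg at t=8 h): 165·exp(−0.02888·50) = 38.935 mg/L
Dose 3 (80 mg at t=16 h): 80·exp(−0.02888·42) = 23.784 mg/L
Dose 4 (160 mg at t=24 h): 160·exp(−0.02888·34) = 59.932 mg/L
Dose 5 (70 mg at t=32 h): 70·exp(−0.02888·26) = 33.036 mg/L
Dose 6 (70 mg at t=40 h): 70·exp(−0.02888·18) = 41.622 mg/L
Dose 7 (365 mg at t=48 h): 365·exp(−0.02888·10) = 273.441 mg/L
Dose 8 (315 mg at t=56 h): 315·exp(−0.02888·2) = 297.320 mg/L
C(58) = 72.106 + 38.935 + 23.784 + 59.932 + 33.036 + 41.622 + 273.441 + 297.320 = 840.177 mg/L

840.177 mg/L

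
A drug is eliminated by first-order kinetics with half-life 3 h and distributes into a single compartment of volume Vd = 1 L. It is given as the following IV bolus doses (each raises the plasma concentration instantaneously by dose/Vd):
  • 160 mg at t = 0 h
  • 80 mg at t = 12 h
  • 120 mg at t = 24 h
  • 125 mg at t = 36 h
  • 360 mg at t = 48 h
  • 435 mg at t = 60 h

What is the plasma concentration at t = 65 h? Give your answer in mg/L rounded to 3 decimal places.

k = ln 2 / 3 = 0.23105 per h
Dose 1 (160 mg at t=0 h): 160·exp(−0.23105·65) = 0.000 mg/L
Dose 2 (80 mg at t=12 h): 80·exp(−0.23105·53) = 0.000 mg/L
Dose 3 (120 mg at t=24 h): 120·exp(−0.23105·41) = 0.009 mg/L
Dose 4 (125 mg at t=36 h): 125·exp(−0.23105·29) = 0.154 mg/L
Dose 5 (360 mg at t=48 h): 360·exp(−0.23105·17) = 7.087 mg/L
Dose 6 (435 mg at t=60 h): 435·exp(−0.23105·5) = 137.016 mg/L
C(65) = 0.000 + 0.000 + 0.009 + 0.154 + 7.087 + 137.016 = 144.267 mg/L

144.267 mg/L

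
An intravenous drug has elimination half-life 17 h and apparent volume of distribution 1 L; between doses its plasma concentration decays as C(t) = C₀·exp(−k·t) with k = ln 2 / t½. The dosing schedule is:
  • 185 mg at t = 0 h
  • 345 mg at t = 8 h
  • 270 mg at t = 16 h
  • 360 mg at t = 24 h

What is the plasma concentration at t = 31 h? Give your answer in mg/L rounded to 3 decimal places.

k = ln 2 / 17 = 0.04077 per h
Dose 1 (185 mg at t=0 h): 185·exp(−0.04077·31) = 52.268 mg/L
Dose 2 (345 mg at t=8 h): 345·exp(−0.04077·23) = 135.065 mg/L
Dose 3 (270 mg at t=16 h): 270·exp(−0.04077·15) = 146.470 mg/L
Dose 4 (360 mg at t=24 h): 360·exp(−0.04077·7) = 270.613 mg/L
C(31) = 52.268 + 135.065 + 146.470 + 270.613 = 604.416 mg/L

604.416 mg/L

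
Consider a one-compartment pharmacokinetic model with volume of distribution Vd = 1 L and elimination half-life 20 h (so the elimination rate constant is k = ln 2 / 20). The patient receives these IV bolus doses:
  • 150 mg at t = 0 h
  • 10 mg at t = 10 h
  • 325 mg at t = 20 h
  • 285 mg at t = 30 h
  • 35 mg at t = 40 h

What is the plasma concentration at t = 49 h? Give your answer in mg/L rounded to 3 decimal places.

322.143 mg/L

k = ln 2 / 20 = 0.03466 per h
Dose 1 (150 mg at t=0 h): 150·exp(−0.03466·49) = 27.452 mg/L
Dose 2 (10 mg at t=10 h): 10·exp(−0.03466·39) = 2.588 mg/L
Dose 3 (325 mg at t=20 h): 325·exp(−0.03466·29) = 118.957 mg/L
Dose 4 (285 mg at t=30 h): 285·exp(−0.03466·19) = 147.525 mg/L
Dose 5 (35 mg at t=40 h): 35·exp(−0.03466·9) = 25.621 mg/L
C(49) = 27.452 + 2.588 + 118.957 + 147.525 + 25.621 = 322.143 mg/L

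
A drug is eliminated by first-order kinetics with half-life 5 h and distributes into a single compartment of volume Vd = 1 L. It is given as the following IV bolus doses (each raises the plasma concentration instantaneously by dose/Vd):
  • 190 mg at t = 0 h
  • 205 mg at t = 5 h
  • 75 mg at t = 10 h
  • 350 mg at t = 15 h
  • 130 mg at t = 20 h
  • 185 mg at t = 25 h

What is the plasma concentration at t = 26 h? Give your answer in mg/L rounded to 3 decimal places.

k = ln 2 / 5 = 0.13863 per h
Dose 1 (190 mg at t=0 h): 190·exp(−0.13863·26) = 5.169 mg/L
Dose 2 (205 mg at t=5 h): 205·exp(−0.13863·21) = 11.154 mg/L
Dose 3 (75 mg at t=10 h): 75·exp(−0.13863·16) = 8.161 mg/L
Dose 4 (350 mg at t=15 h): 350·exp(−0.13863·11) = 76.173 mg/L
Dose 5 (130 mg at t=20 h): 130·exp(−0.13863·6) = 56.586 mg/L
Dose 6 (185 mg at t=25 h): 185·exp(−0.13863·1) = 161.052 mg/L
C(26) = 5.169 + 11.154 + 8.161 + 76.173 + 56.586 + 161.052 = 318.295 mg/L

318.295 mg/L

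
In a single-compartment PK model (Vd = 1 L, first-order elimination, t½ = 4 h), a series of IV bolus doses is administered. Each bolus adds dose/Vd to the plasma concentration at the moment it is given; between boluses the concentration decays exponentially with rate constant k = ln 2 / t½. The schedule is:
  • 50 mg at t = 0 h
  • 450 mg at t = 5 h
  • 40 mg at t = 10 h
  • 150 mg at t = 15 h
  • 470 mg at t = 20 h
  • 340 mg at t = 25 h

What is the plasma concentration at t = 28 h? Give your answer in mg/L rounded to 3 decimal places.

k = ln 2 / 4 = 0.17329 per h
Dose 1 (50 mg at t=0 h): 50·exp(−0.17329·28) = 0.391 mg/L
Dose 2 (450 mg at t=5 h): 450·exp(−0.17329·23) = 8.362 mg/L
Dose 3 (40 mg at t=10 h): 40·exp(−0.17329·18) = 1.768 mg/L
Dose 4 (150 mg at t=15 h): 150·exp(−0.17329·13) = 15.767 mg/L
Dose 5 (470 mg at t=20 h): 470·exp(−0.17329·8) = 117.500 mg/L
Dose 6 (340 mg at t=25 h): 340·exp(−0.17329·3) = 202.165 mg/L
C(28) = 0.391 + 8.362 + 1.768 + 15.767 + 117.500 + 202.165 = 345.952 mg/L

345.952 mg/L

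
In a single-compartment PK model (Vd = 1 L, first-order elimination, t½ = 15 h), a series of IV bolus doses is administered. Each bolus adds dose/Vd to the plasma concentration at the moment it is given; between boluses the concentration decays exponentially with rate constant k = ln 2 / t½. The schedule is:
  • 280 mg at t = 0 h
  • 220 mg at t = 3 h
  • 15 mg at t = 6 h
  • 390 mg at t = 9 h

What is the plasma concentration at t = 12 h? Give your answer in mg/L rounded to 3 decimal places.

k = ln 2 / 15 = 0.04621 per h
Dose 1 (280 mg at t=0 h): 280·exp(−0.04621·12) = 160.818 mg/L
Dose 2 (220 mg at t=3 h): 220·exp(−0.04621·9) = 145.146 mg/L
Dose 3 (15 mg at t=6 h): 15·exp(−0.04621·6) = 11.368 mg/L
Dose 4 (390 mg at t=9 h): 390·exp(−0.04621·3) = 339.515 mg/L
C(12) = 160.818 + 145.146 + 11.368 + 339.515 = 656.846 mg/L

656.846 mg/L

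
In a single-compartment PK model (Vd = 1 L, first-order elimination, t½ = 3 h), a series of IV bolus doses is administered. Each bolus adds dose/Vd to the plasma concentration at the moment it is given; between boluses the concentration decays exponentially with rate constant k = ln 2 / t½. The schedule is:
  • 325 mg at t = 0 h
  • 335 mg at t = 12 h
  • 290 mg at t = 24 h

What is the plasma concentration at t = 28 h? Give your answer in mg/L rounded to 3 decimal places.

k = ln 2 / 3 = 0.23105 per h
Dose 1 (325 mg at t=0 h): 325·exp(−0.23105·28) = 0.504 mg/L
Dose 2 (335 mg at t=12 h): 335·exp(−0.23105·16) = 8.309 mg/L
Dose 3 (290 mg at t=24 h): 290·exp(−0.23105·4) = 115.087 mg/L
C(28) = 0.504 + 8.309 + 115.087 = 123.899 mg/L

123.899 mg/L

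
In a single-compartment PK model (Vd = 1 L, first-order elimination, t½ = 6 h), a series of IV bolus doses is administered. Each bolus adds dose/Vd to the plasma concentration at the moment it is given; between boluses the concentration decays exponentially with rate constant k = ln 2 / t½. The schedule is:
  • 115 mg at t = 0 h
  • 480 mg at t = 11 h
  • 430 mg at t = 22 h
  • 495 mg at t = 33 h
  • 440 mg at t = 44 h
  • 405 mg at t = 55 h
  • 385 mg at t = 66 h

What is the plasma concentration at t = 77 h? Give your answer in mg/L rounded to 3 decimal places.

153.719 mg/L

k = ln 2 / 6 = 0.11552 per h
Dose 1 (115 mg at t=0 h): 115·exp(−0.11552·77) = 0.016 mg/L
Dose 2 (480 mg at t=11 h): 480·exp(−0.11552·66) = 0.234 mg/L
Dose 3 (430 mg at t=22 h): 430·exp(−0.11552·55) = 0.748 mg/L
Dose 4 (495 mg at t=33 h): 495·exp(−0.11552·44) = 3.069 mg/L
Dose 5 (440 mg at t=44 h): 440·exp(−0.11552·33) = 9.723 mg/L
Dose 6 (405 mg at t=55 h): 405·exp(−0.11552·22) = 31.892 mg/L
Dose 7 (385 mg at t=66 h): 385·exp(−0.11552·11) = 108.037 mg/L
C(77) = 0.016 + 0.234 + 0.748 + 3.069 + 9.723 + 31.892 + 108.037 = 153.719 mg/L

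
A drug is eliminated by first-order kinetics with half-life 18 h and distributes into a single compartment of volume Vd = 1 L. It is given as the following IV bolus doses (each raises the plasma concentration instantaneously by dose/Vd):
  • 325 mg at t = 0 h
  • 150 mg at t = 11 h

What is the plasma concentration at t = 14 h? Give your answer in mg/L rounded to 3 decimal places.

323.196 mg/L

k = ln 2 / 18 = 0.03851 per h
Dose 1 (325 mg at t=0 h): 325·exp(−0.03851·14) = 189.561 mg/L
Dose 2 (150 mg at t=11 h): 150·exp(−0.03851·3) = 133.635 mg/L
C(14) = 189.561 + 133.635 = 323.196 mg/L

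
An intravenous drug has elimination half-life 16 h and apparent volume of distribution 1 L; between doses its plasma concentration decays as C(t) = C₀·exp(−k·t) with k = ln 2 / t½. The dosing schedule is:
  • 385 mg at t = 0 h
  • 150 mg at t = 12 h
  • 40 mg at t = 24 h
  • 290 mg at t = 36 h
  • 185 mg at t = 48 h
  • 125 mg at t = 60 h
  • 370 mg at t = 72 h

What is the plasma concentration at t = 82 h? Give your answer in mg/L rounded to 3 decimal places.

k = ln 2 / 16 = 0.04332 per h
Dose 1 (385 mg at t=0 h): 385·exp(−0.04332·82) = 11.033 mg/L
Dose 2 (150 mg at t=12 h): 150·exp(−0.04332·70) = 7.229 mg/L
Dose 3 (40 mg at t=24 h): 40·exp(−0.04332·58) = 3.242 mg/L
Dose 4 (290 mg at t=36 h): 290·exp(−0.04332·46) = 39.531 mg/L
Dose 5 (185 mg at t=48 h): 185·exp(−0.04332·34) = 42.411 mg/L
Dose 6 (125 mg at t=60 h): 125·exp(−0.04332·22) = 48.194 mg/L
Dose 7 (370 mg at t=72 h): 370·exp(−0.04332·10) = 239.915 mg/L
C(82) = 11.033 + 7.229 + 3.242 + 39.531 + 42.411 + 48.194 + 239.915 = 391.556 mg/L

391.556 mg/L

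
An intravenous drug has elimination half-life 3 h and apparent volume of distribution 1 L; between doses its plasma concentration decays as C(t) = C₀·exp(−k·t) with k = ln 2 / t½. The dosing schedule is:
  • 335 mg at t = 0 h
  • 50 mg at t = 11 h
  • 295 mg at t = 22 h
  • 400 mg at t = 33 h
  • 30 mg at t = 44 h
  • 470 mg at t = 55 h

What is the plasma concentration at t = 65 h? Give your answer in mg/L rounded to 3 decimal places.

k = ln 2 / 3 = 0.23105 per h
Dose 1 (335 mg at t=0 h): 335·exp(−0.23105·65) = 0.000 mg/L
Dose 2 (50 mg at t=11 h): 50·exp(−0.23105·54) = 0.000 mg/L
Dose 3 (295 mg at t=22 h): 295·exp(−0.23105·43) = 0.014 mg/L
Dose 4 (400 mg at t=33 h): 400·exp(−0.23105·32) = 0.246 mg/L
Dose 5 (30 mg at t=44 h): 30·exp(−0.23105·21) = 0.234 mg/L
Dose 6 (470 mg at t=55 h): 470·exp(−0.23105·10) = 46.630 mg/L
C(65) = 0.000 + 0.000 + 0.014 + 0.246 + 0.234 + 46.630 = 47.125 mg/L

47.125 mg/L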